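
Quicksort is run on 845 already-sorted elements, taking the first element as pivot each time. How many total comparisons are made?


Sum of comparisons per partition:
844 + 843 + ... + 1 + 0
= 845 * (845 - 1) / 2
= 845 * 844 / 2
= 356590


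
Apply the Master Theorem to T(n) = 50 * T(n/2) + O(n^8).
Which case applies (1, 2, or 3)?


The Master Theorem: T(n) = a*T(n/b) + O(n^c)
  a = 50, b = 2, c = 8
log_b(a) = log_2(50) ~ 5.644
Compare b^c with a: 2^8 = 256 > 50, so c > log_b(a).
Since c > log_b(a), Case 3 applies.
T(n) = O(n^8)
Master Theorem case = 3


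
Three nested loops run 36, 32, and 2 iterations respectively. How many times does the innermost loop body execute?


Loop 1 (outermost): 36 iterations
Loop 2 (middle): 32 iterations per outer
Loop 3 (innermost): 2 iterations per middle
Total = 36 * 32 * 2 = 2304


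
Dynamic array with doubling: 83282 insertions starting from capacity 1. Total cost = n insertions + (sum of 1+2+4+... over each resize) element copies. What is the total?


n = 83282
Insertion costs: 83282
Resizes copy 1, 2, 4, ... up to the largest power of 2 that is <= n-1 = 83281, i.e. 65536.
Copy costs = 1 + 2 + 4 + 8 + 16 + 32 + 64 + 128 + 256 + 512 + 1024 + 2048 + 4096 + 8192 + 16384 + 32768 + 65536 = 131071
Total = 83282 + 131071 = 214353


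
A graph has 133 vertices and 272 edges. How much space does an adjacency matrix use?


Adjacency matrix: V x V grid of entries
Space = V^2 = 133^2 = 133 * 133 = 17689


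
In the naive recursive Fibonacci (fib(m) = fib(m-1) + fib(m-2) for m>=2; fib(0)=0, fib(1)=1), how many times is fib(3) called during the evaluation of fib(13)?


Let N(m) = number of times fib(m) is called while evaluating fib(13).
N(13) = 1 (the initial call).
N(12) = 1 (only fib(13) calls it).
For 1 <= m <= 11: fib(m) is called by fib(m+1) and fib(m+2), so
  N(m) = N(m+1) + N(m+2).
fib(0) is called only by fib(2), so N(0) = N(2).
Walk down from m=13:
  N(13)=1, N(12)=1, N(11)=2, N(10)=3, N(9)=5, N(8)=8, N(7)=13, N(6)=21, N(5)=34, N(4)=55, N(3)=89
N(3) = 89


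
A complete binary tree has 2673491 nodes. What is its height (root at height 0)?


In a complete binary tree, level k holds nodes 2^k .. 2^(k+1)-1 (1-indexed).
Height = floor(log2(n)) = floor(log2(2673491)) = 21
Check: 2^21 = 2097152 <= 2673491 < 4194304 = 2^22


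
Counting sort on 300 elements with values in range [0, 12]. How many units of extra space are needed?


Output array size: 300 (to store sorted result)
Count array size: 13 (one slot per possible value, range 0 to 12)
Total extra space = 300 + 13 = 313


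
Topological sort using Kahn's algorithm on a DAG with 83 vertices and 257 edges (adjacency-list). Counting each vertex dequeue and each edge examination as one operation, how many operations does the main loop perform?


Kahn's algorithm:
  1. Compute in-degrees: O(V + E)
  2. Process queue: each vertex dequeued once (O(V))
     each edge examined once (O(E))
Total = V + E = 83 + 257 = 340


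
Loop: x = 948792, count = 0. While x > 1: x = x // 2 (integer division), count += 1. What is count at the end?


The variable x halves each step:
x = 948792 -> 474396 -> 237198 -> 118599 -> 59299 -> 29649 -> 14824 -> 7412 -> 3706 -> 1853 -> 926 -> 463 -> 231 -> 115 -> 57 -> 28 -> 14 -> 7 -> 3 -> 1
Number of halvings = floor(log2(948792)) = 19


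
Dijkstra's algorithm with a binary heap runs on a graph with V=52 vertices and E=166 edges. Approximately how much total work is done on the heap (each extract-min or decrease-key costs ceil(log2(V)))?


Dijkstra with a binary heap: each vertex is extracted once, each edge may relax once.
Each heap operation costs O(log V).
V + E = 52 + 166 = 218
ceil(log2(52)) = 6 (since 2^5 = 32 < 52 <= 64 = 2^6)
Total heap work = (V+E) * ceil(log2(V)) = 218 * 6 = 1308


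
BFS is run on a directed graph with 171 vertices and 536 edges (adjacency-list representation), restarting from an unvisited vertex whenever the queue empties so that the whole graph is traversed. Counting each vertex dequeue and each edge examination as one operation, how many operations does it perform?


A full BFS traversal dequeues each vertex exactly once and examines each directed edge exactly once.
V = 171 (vertex processing cost)
E = 536 (edge examination cost)
Total operations proportional to V + E = 171 + 536 = 707


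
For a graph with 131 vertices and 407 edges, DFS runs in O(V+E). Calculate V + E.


A full DFS traversal visits each vertex once and examines each edge once.
V = 131
E = 407
Sum = 131 + 407 = 538


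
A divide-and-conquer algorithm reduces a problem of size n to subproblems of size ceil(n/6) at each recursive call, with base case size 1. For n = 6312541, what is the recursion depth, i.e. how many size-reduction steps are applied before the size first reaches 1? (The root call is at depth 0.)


Each step divides the size by 6 (rounding up); after k steps the size is ceil(n/6^k), which equals 1 exactly when 6^k >= n.
So the depth is the smallest k with 6^k >= 6312541, i.e. ceil(log_6(6312541)).
6^8 = 1679616 < 6312541 <= 10077696 = 6^9
Recursion depth = 9


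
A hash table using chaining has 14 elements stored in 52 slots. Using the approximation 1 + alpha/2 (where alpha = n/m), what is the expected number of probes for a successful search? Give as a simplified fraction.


Load factor alpha = n/m = 14/52
Expected probes = 1 + alpha/2 = 1 + 14/(2*52)
= 1 + 14/104
= 104/104 + 14/104
= 118/104
Simplify: 59/52


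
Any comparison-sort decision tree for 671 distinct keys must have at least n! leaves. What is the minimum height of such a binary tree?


A binary decision tree of height h has at most 2^h leaves and needs at least n! of them, so h >= ceil(log2(n!)).
671! is far too large to multiply out, so use Stirling's series:
  ln(n!) ~ n ln n - n + (1/2) ln(2 pi n) + 1/(12n)  (error below 1/(360 n^3), negligible here)
  ln(671) = 6.5087691
  n ln n = 671 * 6.5087691 = 4367.3841
  (1/2) ln(2 pi * 671) = (1/2) ln(4216.0173) = 4.1733
  1/(12*671) = 0.0001
  ln(671!) ~ 4367.3841 - 671 + 4.1733 + 0.0001 = 3700.5575
Convert to base 2: log2(671!) = 3700.5575 / ln 2 = 3700.5575 / 0.69314718 = 5338.7760
ceil(5338.7760) = 5339


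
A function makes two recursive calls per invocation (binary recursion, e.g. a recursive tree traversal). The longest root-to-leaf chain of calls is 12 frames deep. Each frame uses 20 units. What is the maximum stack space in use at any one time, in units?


Binary recursion: the two calls run one after the other, so only one root-to-leaf chain of frames is on the stack at a time.
Maximum depth (longest chain) = 12 frames
Each frame = 20 units
Max stack space = 12 * 20 = 240


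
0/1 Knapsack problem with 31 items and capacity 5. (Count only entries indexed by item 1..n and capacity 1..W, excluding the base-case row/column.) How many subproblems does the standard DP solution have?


The DP table is indexed by (item, capacity).
Rows: 31 items
Columns: 5 capacity values (1 to W)
Total subproblems = 31 * 5 = 155


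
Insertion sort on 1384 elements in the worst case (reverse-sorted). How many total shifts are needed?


In the worst case (reverse-sorted), each element shifts past all previous:
  Element 1: 1 shifts
  Element 2: 2 shifts
  Element 3: 3 shifts
  Element 4: 4 shifts
  Element 5: 5 shifts
  ...
  Element 1383: 1383 shifts
Total = 1 + 2 + ... + 1383
= 1384*(1384-1)/2 = 957036


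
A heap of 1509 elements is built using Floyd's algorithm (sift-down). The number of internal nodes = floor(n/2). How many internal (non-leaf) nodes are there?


Leaf nodes occupy roughly half the array.
Sift-down is called for each internal node, starting from the last one.
Internal nodes = floor(n/2) = floor(1509/2) = 754


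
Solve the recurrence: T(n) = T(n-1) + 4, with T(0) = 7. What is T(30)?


Unrolling the recurrence:
T(30) = T(29) + 4
       = T(28) + 4 + 4
       = T(27) + 4*3
       ...
       = T(0) + 4*30
       = 7 + 120 = 127


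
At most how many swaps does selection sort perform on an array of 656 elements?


Each of the 655 passes places one element in its final position.
Pass 1: swap minimum into position 0
Pass 2: swap minimum of remaining into position 1
...
Pass 655: last two elements, one swap
Maximum swaps = 656 - 1 = 655


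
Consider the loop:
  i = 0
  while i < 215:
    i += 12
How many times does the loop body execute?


Starting at i = 0, each iteration adds 12.
Iterations until i >= 215:
  Iteration 1: i = 0 -> i = 12
  Iteration 2: i = 12 -> i = 24
  Iteration 3: i = 24 -> i = 36
  Iteration 4: i = 36 -> i = 48
  Iteration 5: i = 48 -> i = 60
  Iteration 6: i = 60 -> i = 72
  Iteration 7: i = 72 -> i = 84
  Iteration 8: i = 84 -> i = 96
  ... continuing ...
Total iterations = ceil(215/12) = 18


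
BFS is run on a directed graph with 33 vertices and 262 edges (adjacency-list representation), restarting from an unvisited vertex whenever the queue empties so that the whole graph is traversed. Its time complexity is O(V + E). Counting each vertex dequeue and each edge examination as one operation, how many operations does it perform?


A full BFS traversal dequeues each vertex exactly once and examines each directed edge exactly once.
V = 33 (vertex processing cost)
E = 262 (edge examination cost)
Total operations proportional to V + E = 33 + 262 = 295


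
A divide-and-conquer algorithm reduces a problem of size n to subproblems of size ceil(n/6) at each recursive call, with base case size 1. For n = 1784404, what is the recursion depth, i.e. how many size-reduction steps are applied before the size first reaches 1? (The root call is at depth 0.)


Each step divides the size by 6 (rounding up); after k steps the size is ceil(n/6^k), which equals 1 exactly when 6^k >= n.
So the depth is the smallest k with 6^k >= 1784404, i.e. ceil(log_6(1784404)).
6^8 = 1679616 < 1784404 <= 10077696 = 6^9
Recursion depth = 9


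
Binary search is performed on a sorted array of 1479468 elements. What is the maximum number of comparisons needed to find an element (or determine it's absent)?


Binary search halves the search space each comparison:
  Step 1: search space = 1479468 -> 739734
  Step 2: search space = 739734 -> 369867
  Step 3: search space = 369867 -> 184933
  Step 4: search space = 184933 -> 92466
  Step 5: search space = 92466 -> 46233
  Step 6: search space = 46233 -> 23116
  Step 7: search space = 23116 -> 11558
  Step 8: search space = 11558 -> 5779
  Step 9: search space = 5779 -> 2889
  Step 10: search space = 2889 -> 1444
  Step 11: search space = 1444 -> 722
  Step 12: search space = 722 -> 361
  Step 13: search space = 361 -> 180
  Step 14: search space = 180 -> 90
  Step 15: search space = 90 -> 45
  Step 16: search space = 45 -> 22
  Step 17: search space = 22 -> 11
  Step 18: search space = 11 -> 5
  Step 19: search space = 5 -> 2
  Step 20: search space = 2 -> 1
  Step 21: search space = 1 (final check)
Maximum comparisons = floor(log2(1479468)) + 1 = 20 + 1 = 21


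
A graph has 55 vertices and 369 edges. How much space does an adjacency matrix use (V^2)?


Adjacency matrix: V x V grid of entries
Space = V^2 = 55^2 = 55 * 55 = 3025


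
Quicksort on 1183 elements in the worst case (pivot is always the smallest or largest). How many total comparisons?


In the worst case, each partition step picks the worst pivot:
  Partition 1: 1182 comparisons (n-1 elements to compare)
  Partition 2: 1181 comparisons
  Partition 3: 1180 comparisons
  Partition 4: 1179 comparisons
  Partition 5: 1178 comparisons
  ...
  Last partition: 0 comparisons
Total = (n-1) + (n-2) + ... + 1 + 0 = n*(n-1)/2
= 1183*1182/2 = 699153


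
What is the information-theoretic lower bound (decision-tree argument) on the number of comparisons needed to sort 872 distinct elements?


A binary decision tree of height h has at most 2^h leaves and needs at least n! of them, so h >= ceil(log2(n!)).
872! is far too large to multiply out, so use Stirling's series:
  ln(n!) ~ n ln n - n + (1/2) ln(2 pi n) + 1/(12n)  (error below 1/(360 n^3), negligible here)
  ln(872) = 6.7707894
  n ln n = 872 * 6.7707894 = 5904.1284
  (1/2) ln(2 pi * 872) = (1/2) ln(5478.9376) = 4.3043
  1/(12*872) = 0.0001
  ln(872!) ~ 5904.1284 - 872 + 4.3043 + 0.0001 = 5036.4328
Convert to base 2: log2(872!) = 5036.4328 / ln 2 = 5036.4328 / 0.69314718 = 7266.0366
ceil(7266.0366) = 7267


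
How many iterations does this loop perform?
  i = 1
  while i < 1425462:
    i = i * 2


The loop variable doubles each iteration:
i = 1 -> 2 -> 4 -> 8 -> 16 -> 32 -> 64 -> 128 -> 256 -> 512 -> 1024 -> 2048 -> 4096 -> 8192 -> 16384 -> 32768 -> 65536 -> 131072 -> 262144 -> 524288 -> 1048576 -> 2097152 (stop, 2097152 >= 1425462)
Number of doublings = ceil(log2(1425462)) = 21


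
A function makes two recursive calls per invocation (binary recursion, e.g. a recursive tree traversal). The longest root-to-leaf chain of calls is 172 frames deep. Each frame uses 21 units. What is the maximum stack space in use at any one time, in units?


Binary recursion: the two calls run one after the other, so only one root-to-leaf chain of frames is on the stack at a time.
Maximum depth (longest chain) = 172 frames
Each frame = 21 units
Max stack space = 172 * 21 = 3612


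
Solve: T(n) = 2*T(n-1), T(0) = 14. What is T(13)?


Unrolling:
T(13) = 2*T(12) = 2^2*T(11) = ... = 2^13*T(0)
= 2^13 * 14
= 8192 * 14 = 114688


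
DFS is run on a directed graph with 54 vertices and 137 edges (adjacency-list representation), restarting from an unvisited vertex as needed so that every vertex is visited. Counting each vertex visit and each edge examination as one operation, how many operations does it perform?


A full DFS traversal processes each vertex exactly once (push/pop on stack).
Each directed edge is examined once.
V = 54, E = 137
V + E = 191


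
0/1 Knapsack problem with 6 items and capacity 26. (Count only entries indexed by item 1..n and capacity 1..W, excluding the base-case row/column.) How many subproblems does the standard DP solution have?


The DP table is indexed by (item, capacity).
Rows: 6 items
Columns: 26 capacity values (1 to W)
Total subproblems = 6 * 26 = 156


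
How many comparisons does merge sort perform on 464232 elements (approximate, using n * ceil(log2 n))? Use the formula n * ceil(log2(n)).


Recursion depth: ceil(log2(464232)) = 19
Each recursion level merges n = 464232 elements
Total = 464232 * 19 = 8820408


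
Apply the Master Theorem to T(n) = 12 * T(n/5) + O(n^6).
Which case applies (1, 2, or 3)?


The Master Theorem: T(n) = a*T(n/b) + O(n^c)
  a = 12, b = 5, c = 6
log_b(a) = log_5(12) ~ 1.544
Compare b^c with a: 5^6 = 15625 > 12, so c > log_b(a).
Since c > log_b(a), Case 3 applies.
T(n) = O(n^6)
Master Theorem case = 3


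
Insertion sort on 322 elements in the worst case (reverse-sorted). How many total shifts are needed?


In the worst case (reverse-sorted), each element shifts past all previous:
  Element 1: 1 shifts
  Element 2: 2 shifts
  Element 3: 3 shifts
  Element 4: 4 shifts
  Element 5: 5 shifts
  ...
  Element 321: 321 shifts
Total = 1 + 2 + ... + 321
= 322*(322-1)/2 = 51681


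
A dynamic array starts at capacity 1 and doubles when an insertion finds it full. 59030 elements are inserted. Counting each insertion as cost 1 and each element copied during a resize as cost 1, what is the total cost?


n = 59030
Insertion costs: 59030
Resizes copy 1, 2, 4, ... up to the largest power of 2 that is <= n-1 = 59029, i.e. 32768.
Copy costs = 1 + 2 + 4 + 8 + 16 + 32 + 64 + 128 + 256 + 512 + 1024 + 2048 + 4096 + 8192 + 16384 + 32768 = 65535
Total = 59030 + 65535 = 124565


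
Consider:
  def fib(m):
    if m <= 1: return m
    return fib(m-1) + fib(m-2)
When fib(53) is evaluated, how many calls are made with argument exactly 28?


Let N(m) = number of times fib(m) is called while evaluating fib(53).
N(53) = 1 (the initial call).
N(52) = 1 (only fib(53) calls it).
For 1 <= m <= 51: fib(m) is called by fib(m+1) and fib(m+2), so
  N(m) = N(m+1) + N(m+2).
fib(0) is called only by fib(2), so N(0) = N(2).
Walk down from m=53:
  N(53)=1, N(52)=1, N(51)=2, N(50)=3, N(49)=5, N(48)=8, N(47)=13, N(46)=21, N(45)=34, N(44)=55, N(43)=89, N(42)=144, N(41)=233, N(40)=377, N(39)=610, N(38)=987, N(37)=1597, N(36)=2584, N(35)=4181, N(34)=6765, N(33)=10946, N(32)=17711, N(31)=28657, N(30)=46368, N(29)=75025, N(28)=121393
N(28) = 121393


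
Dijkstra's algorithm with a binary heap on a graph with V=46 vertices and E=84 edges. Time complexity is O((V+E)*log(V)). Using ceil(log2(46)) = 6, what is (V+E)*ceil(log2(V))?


Dijkstra with a binary heap: each vertex is extracted once, each edge may relax once.
Each heap operation costs O(log V).
V + E = 46 + 84 = 130
ceil(log2(46)) = 6 (since 2^5 = 32 < 46 <= 64 = 2^6)
Total heap work = (V+E) * ceil(log2(V)) = 130 * 6 = 780


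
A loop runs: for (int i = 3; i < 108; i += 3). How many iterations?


Loop starts at i = 3, increments by 3, stops when i >= 108.
Number of iterations = ceil((108 - 3) / 3)
= ceil(105 / 3)
= 35


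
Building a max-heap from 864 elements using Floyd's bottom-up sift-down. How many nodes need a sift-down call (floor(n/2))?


In a heap of 864 elements (0-indexed array):
  Last element index: 863
  Parent of last element: floor((863 - 1) / 2) = 431
  Internal nodes: indices 0 to 431
  Count = floor(864/2) = 432


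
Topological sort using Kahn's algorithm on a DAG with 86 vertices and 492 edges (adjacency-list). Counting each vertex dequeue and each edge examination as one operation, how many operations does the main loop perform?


Kahn's algorithm:
  1. Compute in-degrees: O(V + E)
  2. Process queue: each vertex dequeued once (O(V))
     each edge examined once (O(E))
Total = V + E = 86 + 492 = 578


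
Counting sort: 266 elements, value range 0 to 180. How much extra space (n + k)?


n = 266 (output array)
k = 181 (count array for 181 distinct values)
Extra space = 266 + 181 = 447


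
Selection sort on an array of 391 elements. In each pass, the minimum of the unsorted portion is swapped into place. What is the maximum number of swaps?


Selection sort performs one swap per pass:
  Pass 1: find min in positions 0 to 390, swap with position 0
  Pass 2: find min in positions 1 to 390, swap with position 1
  Pass 3: find min in positions 2 to 390, swap with position 2
  Pass 4: find min in positions 3 to 390, swap with position 3
  Pass 5: find min in positions 4 to 390, swap with position 4
  ... (385 more passes)
Total passes (and swaps) = n - 1 = 391 - 1 = 390


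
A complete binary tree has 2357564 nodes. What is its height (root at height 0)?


In a complete binary tree, level k holds nodes 2^k .. 2^(k+1)-1 (1-indexed).
Height = floor(log2(n)) = floor(log2(2357564)) = 21
Check: 2^21 = 2097152 <= 2357564 < 4194304 = 2^22


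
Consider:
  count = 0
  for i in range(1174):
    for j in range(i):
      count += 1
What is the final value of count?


For each i, the inner loop runs i times:
  i=0: inner runs 0 times
  i=1: inner runs 1 time
  i=2: inner runs 2 times
  i=3: inner runs 3 times
  i=4: inner runs 4 times
  i=5: inner runs 5 times
  i=6: inner runs 6 times
  i=7: inner runs 7 times
  ...
Total = 0 + 1 + 2 + ... + 1173 = 1174*(1174-1)/2 = 688551


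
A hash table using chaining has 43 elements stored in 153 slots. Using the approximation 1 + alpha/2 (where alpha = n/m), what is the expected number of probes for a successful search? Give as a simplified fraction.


Load factor alpha = n/m = 43/153
Expected probes = 1 + alpha/2 = 1 + 43/(2*153)
= 1 + 43/306
= 306/306 + 43/306
= 349/306


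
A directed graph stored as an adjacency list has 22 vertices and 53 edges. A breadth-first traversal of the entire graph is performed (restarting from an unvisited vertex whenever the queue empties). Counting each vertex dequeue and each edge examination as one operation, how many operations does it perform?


A full BFS traversal dequeues each vertex once and examines each edge once.
Vertex visits: 22
Edge visits: 53
V + E = 22 + 53 = 75


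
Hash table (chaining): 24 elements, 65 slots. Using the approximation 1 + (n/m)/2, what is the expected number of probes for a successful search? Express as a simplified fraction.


Computing expected probes:
alpha = 24/65
= 1 + alpha/2
= 1 + 24/(2*65)
= (2*65 + 24) / (2*65)
= 154/130 = 77/65


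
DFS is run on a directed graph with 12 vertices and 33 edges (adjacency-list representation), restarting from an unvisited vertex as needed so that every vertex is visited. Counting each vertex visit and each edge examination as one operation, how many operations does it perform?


A full DFS traversal processes each vertex exactly once (push/pop on stack).
Each directed edge is examined once.
V = 12, E = 33
V + E = 45


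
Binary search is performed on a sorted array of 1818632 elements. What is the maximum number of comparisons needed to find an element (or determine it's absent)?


Binary search halves the search space each comparison:
  Step 1: search space = 1818632 -> 909316
  Step 2: search space = 909316 -> 454658
  Step 3: search space = 454658 -> 227329
  Step 4: search space = 227329 -> 113664
  Step 5: search space = 113664 -> 56832
  Step 6: search space = 56832 -> 28416
  Step 7: search space = 28416 -> 14208
  Step 8: search space = 14208 -> 7104
  Step 9: search space = 7104 -> 3552
  Step 10: search space = 3552 -> 1776
  Step 11: search space = 1776 -> 888
  Step 12: search space = 888 -> 444
  Step 13: search space = 444 -> 222
  Step 14: search space = 222 -> 111
  Step 15: search space = 111 -> 55
  Step 16: search space = 55 -> 27
  Step 17: search space = 27 -> 13
  Step 18: search space = 13 -> 6
  Step 19: search space = 6 -> 3
  Step 20: search space = 3 -> 1
  Step 21: search space = 1 (final check)
Maximum comparisons = floor(log2(1818632)) + 1 = 20 + 1 = 21


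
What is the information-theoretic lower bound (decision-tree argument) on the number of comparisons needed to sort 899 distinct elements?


A binary decision tree of height h has at most 2^h leaves and needs at least n! of them, so h >= ceil(log2(n!)).
899! is far too large to multiply out, so use Stirling's series:
  ln(n!) ~ n ln n - n + (1/2) ln(2 pi n) + 1/(12n)  (error below 1/(360 n^3), negligible here)
  ln(899) = 6.8012830
  n ln n = 899 * 6.8012830 = 6114.3534
  (1/2) ln(2 pi * 899) = (1/2) ln(5648.5836) = 4.3196
  1/(12*899) = 0.0001
  ln(899!) ~ 6114.3534 - 899 + 4.3196 + 0.0001 = 5219.6731
Convert to base 2: log2(899!) = 5219.6731 / ln 2 = 5219.6731 / 0.69314718 = 7530.3965
ceil(7530.3965) = 7531


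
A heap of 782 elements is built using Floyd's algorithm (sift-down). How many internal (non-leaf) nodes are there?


Leaf nodes occupy roughly half the array.
Sift-down is called for each internal node, starting from the last one.
Internal nodes = floor(n/2) = floor(782/2) = 391


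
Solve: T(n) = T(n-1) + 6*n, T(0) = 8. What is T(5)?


Expanding the recurrence:
T(5) = T(4) + 6*5
       = T(3) + 6*4 + 6*5
       ...
       = T(0) + 6*(1 + 2 + ... + 5)
       = 8 + 6 * 5*6/2
       = 8 + 6 * 15
       = 8 + 90 = 98


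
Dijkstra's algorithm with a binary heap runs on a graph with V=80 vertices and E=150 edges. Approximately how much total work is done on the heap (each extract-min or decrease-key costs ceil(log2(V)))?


Dijkstra with a binary heap: each vertex is extracted once, each edge may relax once.
Each heap operation costs O(log V).
V + E = 80 + 150 = 230
ceil(log2(80)) = 7 (since 2^6 = 64 < 80 <= 128 = 2^7)
Total heap work = (V+E) * ceil(log2(V)) = 230 * 7 = 1610


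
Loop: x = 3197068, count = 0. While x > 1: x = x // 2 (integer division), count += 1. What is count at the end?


The variable x halves each step:
x = 3197068 -> 1598534 -> 799267 -> 399633 -> 199816 -> 99908 -> 49954 -> 24977 -> 12488 -> 6244 -> 3122 -> 1561 -> 780 -> 390 -> 195 -> 97 -> 48 -> 24 -> 12 -> 6 -> 3 -> 1
Number of halvings = floor(log2(3197068)) = 21


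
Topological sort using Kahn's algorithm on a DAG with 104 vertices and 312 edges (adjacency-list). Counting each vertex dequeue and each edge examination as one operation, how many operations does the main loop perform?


Kahn's algorithm:
  1. Compute in-degrees: O(V + E)
  2. Process queue: each vertex dequeued once (O(V))
     each edge examined once (O(E))
Total = V + E = 104 + 312 = 416


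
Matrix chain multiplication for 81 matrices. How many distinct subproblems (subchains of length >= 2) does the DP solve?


Subproblems are indexed by (i, j) where i < j.
Number of such pairs = n*(n-1)/2
= 81 * 80 / 2
= 3240


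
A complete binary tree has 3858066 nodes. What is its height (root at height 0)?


In a complete binary tree, level k holds nodes 2^k .. 2^(k+1)-1 (1-indexed).
Height = floor(log2(n)) = floor(log2(3858066)) = 21
Check: 2^21 = 2097152 <= 3858066 < 4194304 = 2^22


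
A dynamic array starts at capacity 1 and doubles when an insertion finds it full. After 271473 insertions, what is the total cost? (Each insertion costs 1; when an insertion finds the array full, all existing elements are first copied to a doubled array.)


Insertion cost: 271473 (one per element)
Resizes occur just before inserting elements 2, 3, 5, 9, ...
Elements copied at each resize: 1 + 2 + 4 + 8 + 16 + 32 + 64 + 128 + 256 + 512 + 1024 + 2048 + 4096 + 8192 + 16384 + 32768 + 65536 + 131072 + 262144
Sum of copies = 524287 (geometric series: 2^k - 1)
Total = 271473 + 524287 = 795760


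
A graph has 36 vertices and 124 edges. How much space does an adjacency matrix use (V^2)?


Adjacency matrix: V x V grid of entries
Space = V^2 = 36^2 = 36 * 36 = 1296


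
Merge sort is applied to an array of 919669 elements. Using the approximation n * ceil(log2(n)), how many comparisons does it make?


Merge sort divides the array into halves recursively.
Number of levels = ceil(log2(919669)) = 20
At each level, approximately n = 919669 comparisons are needed for merging.
Total comparisons ~ n * ceil(log2(n)) = 919669 * 20 = 18393380


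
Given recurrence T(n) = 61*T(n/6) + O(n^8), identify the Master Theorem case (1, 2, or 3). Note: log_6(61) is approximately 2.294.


Master Theorem parameters: a=61, b=6, c=8
log_b(a) = 2.294
Compare b^c with a: 6^8 = 1679616 > 61, so c > log_b(a).
Comparing c=8 vs log_b(a)=2.294:
8 > 2.294 => Case 3
Result: T(n) = O(n^8)
Master Theorem case = 3


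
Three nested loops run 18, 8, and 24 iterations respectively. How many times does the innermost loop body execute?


Loop 1 (outermost): 18 iterations
Loop 2 (middle): 8 iterations per outer
Loop 3 (innermost): 24 iterations per middle
Total = 18 * 8 * 24 = 3456


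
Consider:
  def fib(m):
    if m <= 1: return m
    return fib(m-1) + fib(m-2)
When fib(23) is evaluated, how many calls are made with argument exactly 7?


Let N(m) = number of times fib(m) is called while evaluating fib(23).
N(23) = 1 (the initial call).
N(22) = 1 (only fib(23) calls it).
For 1 <= m <= 21: fib(m) is called by fib(m+1) and fib(m+2), so
  N(m) = N(m+1) + N(m+2).
fib(0) is called only by fib(2), so N(0) = N(2).
Walk down from m=23:
  N(23)=1, N(22)=1, N(21)=2, N(20)=3, N(19)=5, N(18)=8, N(17)=13, N(16)=21, N(15)=34, N(14)=55, N(13)=89, N(12)=144, N(11)=233, N(10)=377, N(9)=610, N(8)=987, N(7)=1597
N(7) = 1597


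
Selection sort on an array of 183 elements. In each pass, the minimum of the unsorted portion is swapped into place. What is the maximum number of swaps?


Selection sort performs one swap per pass:
  Pass 1: find min in positions 0 to 182, swap with position 0
  Pass 2: find min in positions 1 to 182, swap with position 1
  Pass 3: find min in positions 2 to 182, swap with position 2
  Pass 4: find min in positions 3 to 182, swap with position 3
  Pass 5: find min in positions 4 to 182, swap with position 4
  ... (177 more passes)
Total passes (and swaps) = n - 1 = 183 - 1 = 182


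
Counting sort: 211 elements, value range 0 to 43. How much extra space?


n = 211 (output array)
k = 44 (count array for 44 distinct values)
Extra space = 211 + 44 = 255


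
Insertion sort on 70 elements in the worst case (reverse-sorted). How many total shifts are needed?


In the worst case (reverse-sorted), each element shifts past all previous:
  Element 1: 1 shifts
  Element 2: 2 shifts
  Element 3: 3 shifts
  Element 4: 4 shifts
  Element 5: 5 shifts
  ...
  Element 69: 69 shifts
Total = 1 + 2 + ... + 69
= 70*(70-1)/2 = 2415


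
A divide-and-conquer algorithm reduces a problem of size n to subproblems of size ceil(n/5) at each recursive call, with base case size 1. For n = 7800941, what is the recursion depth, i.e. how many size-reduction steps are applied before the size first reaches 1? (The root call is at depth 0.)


Each step divides the size by 5 (rounding up); after k steps the size is ceil(n/5^k), which equals 1 exactly when 5^k >= n.
So the depth is the smallest k with 5^k >= 7800941, i.e. ceil(log_5(7800941)).
5^9 = 1953125 < 7800941 <= 9765625 = 5^10
Recursion depth = 10


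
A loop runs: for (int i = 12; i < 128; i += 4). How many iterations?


Loop starts at i = 12, increments by 4, stops when i >= 128.
Number of iterations = ceil((128 - 12) / 4)
= ceil(116 / 4)
= 29


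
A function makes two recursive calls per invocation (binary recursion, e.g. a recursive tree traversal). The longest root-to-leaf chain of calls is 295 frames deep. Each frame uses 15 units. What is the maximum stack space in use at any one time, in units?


Binary recursion: the two calls run one after the other, so only one root-to-leaf chain of frames is on the stack at a time.
Maximum depth (longest chain) = 295 frames
Each frame = 15 units
Max stack space = 295 * 15 = 4425


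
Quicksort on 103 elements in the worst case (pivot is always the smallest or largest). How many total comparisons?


In the worst case, each partition step picks the worst pivot:
  Partition 1: 102 comparisons (n-1 elements to compare)
  Partition 2: 101 comparisons
  Partition 3: 100 comparisons
  Partition 4: 99 comparisons
  Partition 5: 98 comparisons
  ...
  Last partition: 0 comparisons
Total = (n-1) + (n-2) + ... + 1 + 0 = n*(n-1)/2
= 103*102/2 = 5253


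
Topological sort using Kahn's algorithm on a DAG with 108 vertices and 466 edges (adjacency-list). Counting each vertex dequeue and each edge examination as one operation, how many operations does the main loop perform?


Kahn's algorithm:
  1. Compute in-degrees: O(V + E)
  2. Process queue: each vertex dequeued once (O(V))
     each edge examined once (O(E))
Total = V + E = 108 + 466 = 574


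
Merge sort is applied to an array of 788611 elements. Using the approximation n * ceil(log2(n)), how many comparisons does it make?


Merge sort divides the array into halves recursively.
Number of levels = ceil(log2(788611)) = 20
At each level, approximately n = 788611 comparisons are needed for merging.
Total comparisons ~ n * ceil(log2(n)) = 788611 * 20 = 15772220


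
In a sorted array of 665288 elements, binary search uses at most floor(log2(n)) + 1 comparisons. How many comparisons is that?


Halving sequence: 665288 -> 332644 -> 166322 -> 83161 -> 41580 -> 20790 -> 10395 -> 5197 -> 2598 -> 1299 -> 649 -> 324 -> 162 -> 81 -> 40 -> 20 -> 10 -> 5 -> 2 -> 1
Number of halvings = 19
Max comparisons = 19 + 1 = 20


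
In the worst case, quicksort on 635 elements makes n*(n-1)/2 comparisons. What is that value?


Sum of comparisons per partition:
634 + 633 + ... + 1 + 0
= 635 * (635 - 1) / 2
= 635 * 634 / 2
= 201295


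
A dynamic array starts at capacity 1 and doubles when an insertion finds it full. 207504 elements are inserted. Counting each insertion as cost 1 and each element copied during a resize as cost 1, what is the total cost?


n = 207504
Insertion costs: 207504
Resizes copy 1, 2, 4, ... up to the largest power of 2 that is <= n-1 = 207503, i.e. 131072.
Copy costs = 1 + 2 + 4 + 8 + 16 + 32 + 64 + 128 + 256 + 512 + 1024 + 2048 + 4096 + 8192 + 16384 + 32768 + 65536 + 131072 = 262143
Total = 207504 + 262143 = 469647


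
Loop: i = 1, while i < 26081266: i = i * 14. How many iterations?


i multiplies by 14 each step:
i = 1 -> 14 -> 196 -> 2744 -> 38416 -> 537824 -> 7529536 -> 105413504 (stop)
Iterations = ceil(log_14(26081266)) = 7


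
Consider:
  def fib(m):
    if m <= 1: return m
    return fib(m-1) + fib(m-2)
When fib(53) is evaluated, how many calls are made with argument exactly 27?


Let N(m) = number of times fib(m) is called while evaluating fib(53).
N(53) = 1 (the initial call).
N(52) = 1 (only fib(53) calls it).
For 1 <= m <= 51: fib(m) is called by fib(m+1) and fib(m+2), so
  N(m) = N(m+1) + N(m+2).
fib(0) is called only by fib(2), so N(0) = N(2).
Walk down from m=53:
  N(53)=1, N(52)=1, N(51)=2, N(50)=3, N(49)=5, N(48)=8, N(47)=13, N(46)=21, N(45)=34, N(44)=55, N(43)=89, N(42)=144, N(41)=233, N(40)=377, N(39)=610, N(38)=987, N(37)=1597, N(36)=2584, N(35)=4181, N(34)=6765, N(33)=10946, N(32)=17711, N(31)=28657, N(30)=46368, N(29)=75025, N(28)=121393, N(27)=196418
N(27) = 196418


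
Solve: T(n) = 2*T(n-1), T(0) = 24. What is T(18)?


Unrolling:
T(18) = 2*T(17) = 2^2*T(16) = ... = 2^18*T(0)
= 2^18 * 24
= 262144 * 24 = 6291456


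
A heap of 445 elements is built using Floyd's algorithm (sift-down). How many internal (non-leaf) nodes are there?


Leaf nodes occupy roughly half the array.
Sift-down is called for each internal node, starting from the last one.
Internal nodes = floor(n/2) = floor(445/2) = 222


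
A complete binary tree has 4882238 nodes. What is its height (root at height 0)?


In a complete binary tree, level k holds nodes 2^k .. 2^(k+1)-1 (1-indexed).
Height = floor(log2(n)) = floor(log2(4882238)) = 22
Check: 2^22 = 4194304 <= 4882238 < 8388608 = 2^23


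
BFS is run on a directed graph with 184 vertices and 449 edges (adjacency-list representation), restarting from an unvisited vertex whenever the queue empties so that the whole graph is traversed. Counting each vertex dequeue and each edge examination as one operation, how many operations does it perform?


A full BFS traversal dequeues each vertex exactly once and examines each directed edge exactly once.
V = 184 (vertex processing cost)
E = 449 (edge examination cost)
Total operations proportional to V + E = 184 + 449 = 633


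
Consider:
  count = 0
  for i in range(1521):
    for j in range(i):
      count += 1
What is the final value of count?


For each i, the inner loop runs i times:
  i=0: inner runs 0 times
  i=1: inner runs 1 time
  i=2: inner runs 2 times
  i=3: inner runs 3 times
  i=4: inner runs 4 times
  i=5: inner runs 5 times
  i=6: inner runs 6 times
  i=7: inner runs 7 times
  ...
Total = 0 + 1 + 2 + ... + 1520 = 1521*(1521-1)/2 = 1155960


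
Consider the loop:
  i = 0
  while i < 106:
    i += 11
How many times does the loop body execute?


Starting at i = 0, each iteration adds 11.
Iterations until i >= 106:
  Iteration 1: i = 0 -> i = 11
  Iteration 2: i = 11 -> i = 22
  Iteration 3: i = 22 -> i = 33
  Iteration 4: i = 33 -> i = 44
  Iteration 5: i = 44 -> i = 55
  Iteration 6: i = 55 -> i = 66
  Iteration 7: i = 66 -> i = 77
  Iteration 8: i = 77 -> i = 88
  ... continuing ...
Total iterations = ceil(106/11) = 10


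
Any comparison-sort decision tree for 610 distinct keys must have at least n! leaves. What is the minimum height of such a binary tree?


A binary decision tree of height h has at most 2^h leaves and needs at least n! of them, so h >= ceil(log2(n!)).
610! is far too large to multiply out, so use Stirling's series:
  ln(n!) ~ n ln n - n + (1/2) ln(2 pi n) + 1/(12n)  (error below 1/(360 n^3), negligible here)
  ln(610) = 6.4134590
  n ln n = 610 * 6.4134590 = 3912.2100
  (1/2) ln(2 pi * 610) = (1/2) ln(3832.7430) = 4.1257
  1/(12*610) = 0.0001
  ln(610!) ~ 3912.2100 - 610 + 4.1257 + 0.0001 = 3306.3358
Convert to base 2: log2(610!) = 3306.3358 / ln 2 = 3306.3358 / 0.69314718 = 4770.0343
ceil(4770.0343) = 4771


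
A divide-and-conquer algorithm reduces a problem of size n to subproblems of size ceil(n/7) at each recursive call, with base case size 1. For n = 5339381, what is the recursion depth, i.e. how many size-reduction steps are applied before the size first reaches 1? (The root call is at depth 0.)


Each step divides the size by 7 (rounding up); after k steps the size is ceil(n/7^k), which equals 1 exactly when 7^k >= n.
So the depth is the smallest k with 7^k >= 5339381, i.e. ceil(log_7(5339381)).
7^7 = 823543 < 5339381 <= 5764801 = 7^8
Recursion depth = 8


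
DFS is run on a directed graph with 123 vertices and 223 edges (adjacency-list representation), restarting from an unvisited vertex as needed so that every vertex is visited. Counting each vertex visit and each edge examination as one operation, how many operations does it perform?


A full DFS traversal processes each vertex exactly once (push/pop on stack).
Each directed edge is examined once.
V = 123, E = 223
V + E = 346


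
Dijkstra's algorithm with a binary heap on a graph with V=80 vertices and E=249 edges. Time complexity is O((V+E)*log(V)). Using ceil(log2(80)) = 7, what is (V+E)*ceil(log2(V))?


Dijkstra with a binary heap: each vertex is extracted once, each edge may relax once.
Each heap operation costs O(log V).
V + E = 80 + 249 = 329
ceil(log2(80)) = 7 (since 2^6 = 64 < 80 <= 128 = 2^7)
Total heap work = (V+E) * ceil(log2(V)) = 329 * 7 = 2303


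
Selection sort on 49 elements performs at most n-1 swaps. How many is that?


Each of the 48 passes places one element in its final position.
Pass 1: swap minimum into position 0
Pass 2: swap minimum of remaining into position 1
...
Pass 48: last two elements, one swap
Maximum swaps = 49 - 1 = 48


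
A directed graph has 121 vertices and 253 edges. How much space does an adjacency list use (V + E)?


Adjacency list: one list head per vertex + one entry per edge
Vertex heads: 121
Edge entries: 253
Total = 121 + 253 = 374


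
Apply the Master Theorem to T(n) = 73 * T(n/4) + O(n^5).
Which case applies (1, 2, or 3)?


The Master Theorem: T(n) = a*T(n/b) + O(n^c)
  a = 73, b = 4, c = 5
log_b(a) = log_4(73) ~ 3.095
Compare b^c with a: 4^5 = 1024 > 73, so c > log_b(a).
Since c > log_b(a), Case 3 applies.
T(n) = O(n^5)
Master Theorem case = 3


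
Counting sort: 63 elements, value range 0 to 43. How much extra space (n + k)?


n = 63 (output array)
k = 44 (count array for 44 distinct values)
Extra space = 63 + 44 = 107


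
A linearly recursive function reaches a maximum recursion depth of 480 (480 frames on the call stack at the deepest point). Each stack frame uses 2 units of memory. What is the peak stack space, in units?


Maximum recursion depth = 480 frames
Memory per frame = 2 units
Total stack space = depth * frame_size
= 480 * 2 = 960


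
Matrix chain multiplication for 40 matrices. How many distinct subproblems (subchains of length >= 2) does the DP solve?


Subproblems are indexed by (i, j) where i < j.
Number of such pairs = n*(n-1)/2
= 40 * 39 / 2
= 780


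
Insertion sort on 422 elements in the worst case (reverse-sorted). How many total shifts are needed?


In the worst case (reverse-sorted), each element shifts past all previous:
  Element 1: 1 shifts
  Element 2: 2 shifts
  Element 3: 3 shifts
  Element 4: 4 shifts
  Element 5: 5 shifts
  ...
  Element 421: 421 shifts
Total = 1 + 2 + ... + 421
= 422*(422-1)/2 = 88831


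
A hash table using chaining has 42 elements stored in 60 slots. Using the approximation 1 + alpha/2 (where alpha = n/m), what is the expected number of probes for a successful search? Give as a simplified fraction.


Load factor alpha = n/m = 42/60
Expected probes = 1 + alpha/2 = 1 + 42/(2*60)
= 1 + 42/120
= 120/120 + 42/120
= 162/120
Simplify: 27/20


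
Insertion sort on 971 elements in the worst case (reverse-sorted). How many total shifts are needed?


In the worst case (reverse-sorted), each element shifts past all previous:
  Element 1: 1 shifts
  Element 2: 2 shifts
  Element 3: 3 shifts
  Element 4: 4 shifts
  Element 5: 5 shifts
  ...
  Element 970: 970 shifts
Total = 1 + 2 + ... + 970
= 971*(971-1)/2 = 470935
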